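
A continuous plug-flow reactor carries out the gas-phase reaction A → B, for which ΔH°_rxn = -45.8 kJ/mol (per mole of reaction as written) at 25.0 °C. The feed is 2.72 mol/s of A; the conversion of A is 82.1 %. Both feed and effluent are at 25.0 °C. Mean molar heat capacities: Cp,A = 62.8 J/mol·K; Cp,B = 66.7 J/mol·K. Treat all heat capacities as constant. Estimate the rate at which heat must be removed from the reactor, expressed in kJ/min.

Q_out = 6140 kJ/min

Extent of reaction ξ = 0.821 × 2.72 = 2.2331 mol/s
Reaction term: ξ·ΔH°_rxn = 2.2331 × -45.8 = -102.28 kJ/s
Q = ΔH = -102.28 kJ/s = -102.28 kW
Heat removed = 6136.6 kJ/min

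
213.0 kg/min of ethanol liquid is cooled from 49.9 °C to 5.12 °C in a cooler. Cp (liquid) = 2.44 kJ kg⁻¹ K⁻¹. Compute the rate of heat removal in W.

Q = ṁ·Cp·ΔT = 213.0 × 2.44 × (5.12 − 49.9) = -23273 kJ/min
Converting: 23273 / 60 s = 387.88 kW
Cooling duty = 387880 W

Q_c = 388000 W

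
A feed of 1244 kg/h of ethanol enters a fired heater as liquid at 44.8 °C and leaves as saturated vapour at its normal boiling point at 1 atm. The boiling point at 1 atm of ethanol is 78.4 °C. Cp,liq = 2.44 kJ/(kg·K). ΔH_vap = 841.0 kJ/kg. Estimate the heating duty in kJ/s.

liquid 44.8→78.4 °C: 81.984 kJ/kg
vaporisation at 78.4 °C: 841 kJ/kg
Δh = 81.984 + 841 = 922.98 kJ/kg
Q = ṁ·Δh = 1244 kg/h × 922.98 kJ/kg = 1.1482e+06 kJ/h
|Q| = 318.94 kW

Q = 319 kJ/s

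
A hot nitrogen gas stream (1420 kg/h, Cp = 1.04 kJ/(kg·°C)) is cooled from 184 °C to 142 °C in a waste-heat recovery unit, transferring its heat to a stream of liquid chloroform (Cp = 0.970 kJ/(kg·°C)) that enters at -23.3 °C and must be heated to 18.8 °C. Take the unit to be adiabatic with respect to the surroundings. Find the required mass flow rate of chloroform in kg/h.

Heat released by hot stream: Q = 1420 × 1.04 × (184 − 142) = 62026 kJ/h
Energy balance on cold side (adiabatic exchanger): Q = ṁ_c·Cp_c·(T_c,out − T_c,in)
ṁ_c = 62026 / [0.970 × (18.8 − -23.3)] = 1518.9 kg/h

ṁ_c = 1520 kg/h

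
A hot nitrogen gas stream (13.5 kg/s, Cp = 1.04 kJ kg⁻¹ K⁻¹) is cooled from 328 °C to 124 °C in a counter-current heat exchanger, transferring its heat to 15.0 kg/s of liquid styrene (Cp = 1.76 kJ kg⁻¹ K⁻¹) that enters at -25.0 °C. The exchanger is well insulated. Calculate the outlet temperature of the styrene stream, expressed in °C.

Heat released by hot stream: Q = 13.5 × 1.04 × (328 − 124) = 2864.2 kJ/s
Energy balance on cold side (adiabatic exchanger): Q = ṁ_c·Cp_c·(T_c,out − T_c,in)
T_c,out = -25.0 + 2864.2/(15.0 × 1.76) = 83.491 °C

T_c,out = 83.5 °C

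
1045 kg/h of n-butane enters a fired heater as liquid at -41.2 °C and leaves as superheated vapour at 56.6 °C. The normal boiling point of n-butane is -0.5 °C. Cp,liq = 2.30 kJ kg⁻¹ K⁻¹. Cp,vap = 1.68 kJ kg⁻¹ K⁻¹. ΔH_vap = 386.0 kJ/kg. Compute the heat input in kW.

liquid -41.2→-0.5 °C: 93.61 kJ/kg
vaporisation at -0.5 °C: 386 kJ/kg
vapour -0.5→56.6 °C: 95.928 kJ/kg
Δh = 93.61 + 386 + 95.928 = 575.54 kJ/kg
Q = ṁ·Δh = 1045 kg/h × 575.54 kJ/kg = 601440 kJ/h
|Q| = 167.07 kW

Q = 167 kW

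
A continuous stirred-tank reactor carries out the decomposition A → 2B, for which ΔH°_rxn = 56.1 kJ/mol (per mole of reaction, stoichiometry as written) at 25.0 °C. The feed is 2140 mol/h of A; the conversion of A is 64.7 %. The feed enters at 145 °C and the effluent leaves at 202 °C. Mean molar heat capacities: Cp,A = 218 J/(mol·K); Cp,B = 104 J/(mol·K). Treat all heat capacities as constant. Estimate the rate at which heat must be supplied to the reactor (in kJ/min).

Extent of reaction ξ = 0.647 × 2140 = 1384.6 mol/h
Reaction term: ξ·ΔH°_rxn = 1384.6 × 56.1 = 77675 kJ/h
Sensible, feed 145→25 °C: -55982 kJ/h
Outlet flows (mol/h): A 755.42, B 2769.2
Sensible, products 25→202 °C: 80123 kJ/h
Q = ΔH = 101820 kJ/h = 28.282 kW
Heat supplied = 1696.9 kJ/min

Q_in = 1700 kJ/min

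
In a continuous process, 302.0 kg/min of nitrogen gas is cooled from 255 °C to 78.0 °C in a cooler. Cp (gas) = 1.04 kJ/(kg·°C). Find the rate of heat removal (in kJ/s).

Q = ṁ·Cp·ΔT = 302.0 × 1.04 × (78.0 − 255) = -55592 kJ/min
Converting: 55592 / 60 s = 926.54 kW

Q_c = 927 kJ/s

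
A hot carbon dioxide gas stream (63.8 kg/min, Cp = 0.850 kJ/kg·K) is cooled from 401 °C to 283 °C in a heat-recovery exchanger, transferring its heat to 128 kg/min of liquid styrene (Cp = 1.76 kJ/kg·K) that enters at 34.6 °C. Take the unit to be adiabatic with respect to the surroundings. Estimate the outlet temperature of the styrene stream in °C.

Heat released by hot stream: Q = 63.8 × 0.850 × (401 − 283) = 6399.1 kJ/min
Energy balance on cold side (adiabatic exchanger): Q = ṁ_c·Cp_c·(T_c,out − T_c,in)
T_c,out = 34.6 + 6399.1/(128 × 1.76) = 63.005 °C

T_c,out = 63.0 °C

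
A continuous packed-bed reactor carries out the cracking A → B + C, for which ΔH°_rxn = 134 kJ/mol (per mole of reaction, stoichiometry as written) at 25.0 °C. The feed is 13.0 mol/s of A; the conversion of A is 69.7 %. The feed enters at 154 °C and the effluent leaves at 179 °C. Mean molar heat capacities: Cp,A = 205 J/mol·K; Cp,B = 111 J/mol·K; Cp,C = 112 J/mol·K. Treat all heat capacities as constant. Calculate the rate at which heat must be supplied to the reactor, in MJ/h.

Q_in = 4700 MJ/h

Extent of reaction ξ = 0.697 × 13.0 = 9.061 mol/s
Reaction term: ξ·ΔH°_rxn = 9.061 × 134 = 1214.2 kJ/s
Sensible, feed 154→25 °C: -343.79 kJ/s
Outlet flows (mol/s): A 3.939, B 9.061, C 9.061
Sensible, products 25→179 °C: 435.53 kJ/s
Q = ΔH = 1305.9 kJ/s = 1305.9 kW
Heat supplied = 4701.3 MJ/h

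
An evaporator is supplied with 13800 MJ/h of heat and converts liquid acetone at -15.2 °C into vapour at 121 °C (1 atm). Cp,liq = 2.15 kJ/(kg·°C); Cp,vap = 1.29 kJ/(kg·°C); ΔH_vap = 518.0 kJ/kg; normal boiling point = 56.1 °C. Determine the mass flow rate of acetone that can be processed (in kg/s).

ṁ = 5.08 kg/s

Δh = 2.15×(56.1−-15.2) + 518.0 + 1.29×(121−56.1) = 755.02 kJ/kg
Q = 13800 MJ/h = 3833.3 kJ/s = 3833.3 kJ/s
ṁ = Q/Δh = 3833.3 / 755.02 = 5.0772 kg/s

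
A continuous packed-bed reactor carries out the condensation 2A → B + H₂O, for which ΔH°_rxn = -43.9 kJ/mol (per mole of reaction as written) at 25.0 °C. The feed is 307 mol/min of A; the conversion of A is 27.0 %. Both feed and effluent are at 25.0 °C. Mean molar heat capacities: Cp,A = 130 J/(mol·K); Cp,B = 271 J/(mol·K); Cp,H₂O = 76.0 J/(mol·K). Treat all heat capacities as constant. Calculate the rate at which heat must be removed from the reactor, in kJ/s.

Q_out = 30.3 kJ/s

Extent of reaction ξ = 0.270 × 307 / 2 = 41.445 mol/min
Reaction term: ξ·ΔH°_rxn = 41.445 × -43.9 = -1819.4 kJ/min
Q = ΔH = -1819.4 kJ/min = -30.324 kW
Heat removed = 30.324 kJ/s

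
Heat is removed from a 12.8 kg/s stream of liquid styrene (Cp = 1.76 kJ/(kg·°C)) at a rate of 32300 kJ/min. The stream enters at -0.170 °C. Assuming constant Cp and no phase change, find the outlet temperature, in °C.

T_out = -24.1 °C

Q = 32300 kJ/min = 538.33 kJ/s
ΔT = Q/(ṁ·Cp) = 538.33/(12.8×1.76) = 23.896 K
T_out = -0.170 − 23.896 = -24.066 °C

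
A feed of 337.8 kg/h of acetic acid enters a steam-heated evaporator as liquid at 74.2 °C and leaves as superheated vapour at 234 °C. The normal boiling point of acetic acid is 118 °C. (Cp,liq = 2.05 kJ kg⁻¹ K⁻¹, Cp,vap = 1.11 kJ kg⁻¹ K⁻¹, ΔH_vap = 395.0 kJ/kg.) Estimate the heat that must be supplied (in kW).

Q = 57.6 kW

liquid 74.2→118 °C: 89.79 kJ/kg
vaporisation at 118 °C: 395 kJ/kg
vapour 118→234 °C: 128.76 kJ/kg
Δh = 89.79 + 395 + 128.76 = 613.55 kJ/kg
Q = ṁ·Δh = 337.8 kg/h × 613.55 kJ/kg = 207260 kJ/h
|Q| = 57.571 kW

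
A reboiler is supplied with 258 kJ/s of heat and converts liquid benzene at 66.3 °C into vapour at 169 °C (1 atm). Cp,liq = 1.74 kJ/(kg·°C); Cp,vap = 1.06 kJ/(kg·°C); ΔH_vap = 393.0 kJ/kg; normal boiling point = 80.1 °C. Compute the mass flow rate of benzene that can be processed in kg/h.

Δh = 1.74×(80.1−66.3) + 393.0 + 1.06×(169−80.1) = 511.25 kJ/kg
Q = 258 kJ/s = 258 kJ/s = 928800 kJ/h
ṁ = Q/Δh = 928800 / 511.25 = 1816.7 kg/h

ṁ = 1820 kg/h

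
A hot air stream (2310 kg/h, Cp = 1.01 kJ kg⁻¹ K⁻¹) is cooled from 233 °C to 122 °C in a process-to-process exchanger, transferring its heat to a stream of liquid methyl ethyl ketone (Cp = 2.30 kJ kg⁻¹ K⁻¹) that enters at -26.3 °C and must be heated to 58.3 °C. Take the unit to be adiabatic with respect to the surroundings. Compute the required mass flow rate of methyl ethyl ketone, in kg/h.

Heat released by hot stream: Q = 2310 × 1.01 × (233 − 122) = 258970 kJ/h
Energy balance on cold side (adiabatic exchanger): Q = ṁ_c·Cp_c·(T_c,out − T_c,in)
ṁ_c = 258970 / [2.30 × (58.3 − -26.3)] = 1330.9 kg/h

ṁ_c = 1330 kg/h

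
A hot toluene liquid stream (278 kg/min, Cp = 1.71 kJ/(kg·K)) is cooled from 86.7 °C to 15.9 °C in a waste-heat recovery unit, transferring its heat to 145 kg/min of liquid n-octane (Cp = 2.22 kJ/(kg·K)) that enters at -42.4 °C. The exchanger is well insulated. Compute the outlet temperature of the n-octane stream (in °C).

T_c,out = 62.2 °C

Heat released by hot stream: Q = 278 × 1.71 × (86.7 − 15.9) = 33657 kJ/min
Energy balance on cold side (adiabatic exchanger): Q = ṁ_c·Cp_c·(T_c,out − T_c,in)
T_c,out = -42.4 + 33657/(145 × 2.22) = 62.157 °C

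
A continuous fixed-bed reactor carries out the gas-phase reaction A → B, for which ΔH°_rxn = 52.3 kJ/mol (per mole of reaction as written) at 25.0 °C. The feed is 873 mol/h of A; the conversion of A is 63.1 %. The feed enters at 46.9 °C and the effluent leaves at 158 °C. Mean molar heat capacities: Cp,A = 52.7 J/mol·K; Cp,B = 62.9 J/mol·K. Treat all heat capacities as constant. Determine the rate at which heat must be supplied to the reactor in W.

Extent of reaction ξ = 0.631 × 873 = 550.86 mol/h
Reaction term: ξ·ΔH°_rxn = 550.86 × 52.3 = 28810 kJ/h
Sensible, feed 46.9→25 °C: -1007.6 kJ/h
Outlet flows (mol/h): A 322.14, B 550.86
Sensible, products 25→158 °C: 6866.2 kJ/h
Q = ΔH = 34669 kJ/h = 9.6302 kW
Heat supplied = 9630.2 W

Q_in = 9630 W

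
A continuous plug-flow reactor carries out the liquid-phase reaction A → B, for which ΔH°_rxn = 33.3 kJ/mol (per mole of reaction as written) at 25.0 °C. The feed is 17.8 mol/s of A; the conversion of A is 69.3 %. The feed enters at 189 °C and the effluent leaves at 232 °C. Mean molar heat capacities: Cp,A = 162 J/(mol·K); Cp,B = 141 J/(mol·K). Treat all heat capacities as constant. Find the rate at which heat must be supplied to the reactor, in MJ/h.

Q_in = 1730 MJ/h

Extent of reaction ξ = 0.693 × 17.8 = 12.335 mol/s
Reaction term: ξ·ΔH°_rxn = 12.335 × 33.3 = 410.77 kJ/s
Sensible, feed 189→25 °C: -472.91 kJ/s
Outlet flows (mol/s): A 5.4646, B 12.335
Sensible, products 25→232 °C: 543.28 kJ/s
Q = ΔH = 481.14 kJ/s = 481.14 kW
Heat supplied = 1732.1 MJ/h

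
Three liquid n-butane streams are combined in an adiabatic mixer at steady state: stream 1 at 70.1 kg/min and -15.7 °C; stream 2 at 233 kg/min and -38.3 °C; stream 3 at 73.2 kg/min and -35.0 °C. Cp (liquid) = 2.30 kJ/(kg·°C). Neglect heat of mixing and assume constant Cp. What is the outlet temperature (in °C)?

T_out = -33.4 °C

Adiabatic, steady state ⇒ Σ ṁᵢCp,ᵢ(T_out − Tᵢ) = 0
T_out = Σ ṁᵢCp,ᵢTᵢ / Σ ṁᵢCp,ᵢ
      = -28949 / 865.49 = -33.448 °C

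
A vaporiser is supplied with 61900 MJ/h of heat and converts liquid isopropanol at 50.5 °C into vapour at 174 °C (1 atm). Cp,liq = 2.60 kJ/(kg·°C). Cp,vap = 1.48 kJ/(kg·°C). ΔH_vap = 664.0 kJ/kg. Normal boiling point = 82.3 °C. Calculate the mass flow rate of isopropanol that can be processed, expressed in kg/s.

Δh = 2.60×(82.3−50.5) + 664.0 + 1.48×(174−82.3) = 882.4 kJ/kg
Q = 61900 MJ/h = 17194 kJ/s = 17194 kJ/s
ṁ = Q/Δh = 17194 / 882.4 = 19.486 kg/s

ṁ = 19.5 kg/s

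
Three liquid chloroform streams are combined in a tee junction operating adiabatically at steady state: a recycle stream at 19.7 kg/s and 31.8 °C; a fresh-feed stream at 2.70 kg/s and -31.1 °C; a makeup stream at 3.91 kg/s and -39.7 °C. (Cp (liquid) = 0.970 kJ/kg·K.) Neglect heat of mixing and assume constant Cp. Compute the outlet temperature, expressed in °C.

T_out = 14.7 °C

Energy balance with Q = 0: Σ ṁᵢCp,ᵢ(T_out − Tᵢ) = 0
Σ ṁᵢCp,ᵢTᵢ = 19.7×0.970×31.8 + 2.70×0.970×-31.1 + 3.91×0.970×-39.7 = 375.65
Σ ṁᵢCp,ᵢ = 19.7×0.970 + 2.70×0.970 + 3.91×0.970 = 25.521
T_out = 375.65 / 25.521 = 14.719 °C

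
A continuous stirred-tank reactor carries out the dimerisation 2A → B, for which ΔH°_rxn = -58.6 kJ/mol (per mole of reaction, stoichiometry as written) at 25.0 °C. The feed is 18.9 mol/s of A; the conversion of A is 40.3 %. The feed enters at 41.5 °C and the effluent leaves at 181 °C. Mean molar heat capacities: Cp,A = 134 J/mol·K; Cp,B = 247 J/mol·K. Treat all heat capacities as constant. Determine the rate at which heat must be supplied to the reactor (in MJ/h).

Q_in = 424 MJ/h

Extent of reaction ξ = 0.403 × 18.9 / 2 = 3.8083 mol/s
Reaction term: ξ·ΔH°_rxn = 3.8083 × -58.6 = -223.17 kJ/s
Sensible, feed 41.5→25 °C: -41.788 kJ/s
Outlet flows (mol/s): A 11.283, B 3.8083
Sensible, products 25→181 °C: 382.61 kJ/s
Q = ΔH = 117.65 kJ/s = 117.65 kW
Heat supplied = 423.55 MJ/h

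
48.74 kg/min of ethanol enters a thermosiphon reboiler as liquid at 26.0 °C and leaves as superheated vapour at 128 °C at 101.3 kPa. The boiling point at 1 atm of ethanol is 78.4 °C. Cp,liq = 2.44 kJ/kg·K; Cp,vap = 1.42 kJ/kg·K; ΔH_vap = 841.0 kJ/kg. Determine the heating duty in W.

liquid 26.0→78.4 °C: 127.86 kJ/kg
vaporisation at 78.4 °C: 841 kJ/kg
vapour 78.4→128 °C: 70.432 kJ/kg
Δh = 127.86 + 841 + 70.432 = 1039.3 kJ/kg
Q = ṁ·Δh = 48.74 kg/min × 1039.3 kJ/kg = 50655 kJ/min
|Q| = 844.25 kW = 844250 W

Q = 844000 W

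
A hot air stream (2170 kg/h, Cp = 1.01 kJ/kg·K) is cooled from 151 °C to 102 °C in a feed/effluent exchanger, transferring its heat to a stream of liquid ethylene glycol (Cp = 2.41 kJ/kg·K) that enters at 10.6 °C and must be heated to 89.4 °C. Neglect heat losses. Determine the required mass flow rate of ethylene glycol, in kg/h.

ṁ_c = 566 kg/h

Heat released by hot stream: Q = 2170 × 1.01 × (151 − 102) = 107390 kJ/h
Energy balance on cold side (adiabatic exchanger): Q = ṁ_c·Cp_c·(T_c,out − T_c,in)
ṁ_c = 107390 / [2.41 × (89.4 − 10.6)] = 565.5 kg/h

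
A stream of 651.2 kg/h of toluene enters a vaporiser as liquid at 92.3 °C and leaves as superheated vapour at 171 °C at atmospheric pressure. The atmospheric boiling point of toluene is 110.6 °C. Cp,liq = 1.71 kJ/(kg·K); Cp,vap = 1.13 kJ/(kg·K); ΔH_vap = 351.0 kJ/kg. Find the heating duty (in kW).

liquid 92.3→110.6 °C: 31.293 kJ/kg
vaporisation at 110.6 °C: 351 kJ/kg
vapour 110.6→171 °C: 68.252 kJ/kg
Δh = 31.293 + 351 + 68.252 = 450.55 kJ/kg
Q = ṁ·Δh = 651.2 kg/h × 450.55 kJ/kg = 293390 kJ/h
|Q| = 81.499 kW

Q = 81.5 kW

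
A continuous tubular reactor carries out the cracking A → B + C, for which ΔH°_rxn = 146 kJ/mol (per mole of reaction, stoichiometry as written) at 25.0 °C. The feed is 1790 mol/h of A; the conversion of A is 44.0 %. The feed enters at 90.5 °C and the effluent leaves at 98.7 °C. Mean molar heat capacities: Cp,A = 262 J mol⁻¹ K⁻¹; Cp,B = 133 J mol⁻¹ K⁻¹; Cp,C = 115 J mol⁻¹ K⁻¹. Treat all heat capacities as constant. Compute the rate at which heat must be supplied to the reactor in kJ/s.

Extent of reaction ξ = 0.440 × 1790 = 787.6 mol/h
Reaction term: ξ·ΔH°_rxn = 787.6 × 146 = 114990 kJ/h
Sensible, feed 90.5→25 °C: -30718 kJ/h
Outlet flows (mol/h): A 1002.4, B 787.6, C 787.6
Sensible, products 25→98.7 °C: 33751 kJ/h
Q = ΔH = 118020 kJ/h = 32.784 kW
Heat supplied = 32.784 kJ/s

Q_in = 32.8 kJ/s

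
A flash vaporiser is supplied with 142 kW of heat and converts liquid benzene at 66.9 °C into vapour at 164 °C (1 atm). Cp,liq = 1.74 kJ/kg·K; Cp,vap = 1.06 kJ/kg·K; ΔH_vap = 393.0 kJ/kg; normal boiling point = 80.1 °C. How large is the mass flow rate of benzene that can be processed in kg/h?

ṁ = 1010 kg/h

Δh = 1.74×(80.1−66.9) + 393.0 + 1.06×(164−80.1) = 504.9 kJ/kg
Q = 142 kW = 142 kJ/s = 511200 kJ/h
ṁ = Q/Δh = 511200 / 504.9 = 1012.5 kg/h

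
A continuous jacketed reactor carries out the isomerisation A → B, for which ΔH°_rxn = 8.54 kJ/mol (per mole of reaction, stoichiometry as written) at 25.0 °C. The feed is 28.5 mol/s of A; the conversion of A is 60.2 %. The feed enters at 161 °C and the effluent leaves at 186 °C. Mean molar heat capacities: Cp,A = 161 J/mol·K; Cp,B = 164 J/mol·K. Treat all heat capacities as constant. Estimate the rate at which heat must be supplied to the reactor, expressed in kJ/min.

Extent of reaction ξ = 0.602 × 28.5 = 17.157 mol/s
Reaction term: ξ·ΔH°_rxn = 17.157 × 8.54 = 146.52 kJ/s
Sensible, feed 161→25 °C: -624.04 kJ/s
Outlet flows (mol/s): A 11.343, B 17.157
Sensible, products 25→186 °C: 747.04 kJ/s
Q = ΔH = 269.52 kJ/s = 269.52 kW
Heat supplied = 16171 kJ/min

Q_in = 16200 kJ/min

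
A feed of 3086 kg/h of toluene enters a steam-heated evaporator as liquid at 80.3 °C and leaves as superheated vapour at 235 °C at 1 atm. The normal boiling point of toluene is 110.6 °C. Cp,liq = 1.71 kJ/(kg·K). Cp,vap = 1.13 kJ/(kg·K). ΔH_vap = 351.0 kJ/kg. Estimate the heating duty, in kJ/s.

liquid 80.3→110.6 °C: 51.813 kJ/kg
vaporisation at 110.6 °C: 351 kJ/kg
vapour 110.6→235 °C: 140.57 kJ/kg
Δh = 51.813 + 351 + 140.57 = 543.38 kJ/kg
Q = ṁ·Δh = 3086 kg/h × 543.38 kJ/kg = 1.6769e+06 kJ/h
|Q| = 465.8 kW

Q = 466 kJ/s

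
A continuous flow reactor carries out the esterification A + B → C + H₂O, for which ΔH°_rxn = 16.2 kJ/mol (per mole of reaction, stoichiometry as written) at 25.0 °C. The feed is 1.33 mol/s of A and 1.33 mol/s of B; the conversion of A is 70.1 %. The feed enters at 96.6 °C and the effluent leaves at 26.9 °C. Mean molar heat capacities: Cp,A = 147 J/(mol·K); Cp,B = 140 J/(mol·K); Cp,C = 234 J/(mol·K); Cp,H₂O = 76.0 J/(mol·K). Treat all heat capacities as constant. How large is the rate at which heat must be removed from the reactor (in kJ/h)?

Q_out = 41300 kJ/h

Extent of reaction ξ = 0.701 × 1.33 = 0.93233 mol/s
Reaction term: ξ·ΔH°_rxn = 0.93233 × 16.2 = 15.104 kJ/s
Sensible, feed 96.6→25 °C: -27.33 kJ/s
Outlet flows (mol/s): A 0.39767, B 0.39767, C 0.93233, H₂O 0.93233
Sensible, products 25→26.9 °C: 0.76599 kJ/s
Q = ΔH = -11.461 kJ/s = -11.461 kW
Heat removed = 41259 kJ/h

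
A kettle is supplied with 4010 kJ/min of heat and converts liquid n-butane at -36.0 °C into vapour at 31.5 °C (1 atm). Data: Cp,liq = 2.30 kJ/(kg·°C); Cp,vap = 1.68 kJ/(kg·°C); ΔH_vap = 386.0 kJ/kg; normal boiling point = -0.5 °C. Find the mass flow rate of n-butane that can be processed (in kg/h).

Δh = 2.30×(-0.5−-36.0) + 386.0 + 1.68×(31.5−-0.5) = 521.41 kJ/kg
Q = 4010 kJ/min = 66.833 kJ/s = 240600 kJ/h
ṁ = Q/Δh = 240600 / 521.41 = 461.44 kg/h

ṁ = 461 kg/h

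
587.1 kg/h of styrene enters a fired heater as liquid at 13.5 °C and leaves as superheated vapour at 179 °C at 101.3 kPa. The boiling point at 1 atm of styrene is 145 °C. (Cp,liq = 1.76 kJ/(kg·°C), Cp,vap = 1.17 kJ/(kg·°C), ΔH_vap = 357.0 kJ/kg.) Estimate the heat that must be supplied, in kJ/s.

liquid 13.5→145 °C: 231.44 kJ/kg
vaporisation at 145 °C: 357 kJ/kg
vapour 145→179 °C: 39.78 kJ/kg
Δh = 231.44 + 357 + 39.78 = 628.22 kJ/kg
Q = ṁ·Δh = 587.1 kg/h × 628.22 kJ/kg = 368830 kJ/h
|Q| = 102.45 kW

Q = 102 kJ/s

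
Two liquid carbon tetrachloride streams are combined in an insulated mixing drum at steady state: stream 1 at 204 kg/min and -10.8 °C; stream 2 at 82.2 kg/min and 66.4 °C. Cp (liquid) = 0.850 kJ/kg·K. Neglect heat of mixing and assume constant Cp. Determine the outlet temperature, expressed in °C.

T_out = 11.4 °C

Adiabatic, steady state ⇒ Σ ṁᵢCp,ᵢ(T_out − Tᵢ) = 0
Σ ṁᵢCp,ᵢTᵢ = 204×0.850×-10.8 + 82.2×0.850×66.4 = 2766.6
Σ ṁᵢCp,ᵢ = 204×0.850 + 82.2×0.850 = 243.27
T_out = 2766.6 / 243.27 = 11.373 °C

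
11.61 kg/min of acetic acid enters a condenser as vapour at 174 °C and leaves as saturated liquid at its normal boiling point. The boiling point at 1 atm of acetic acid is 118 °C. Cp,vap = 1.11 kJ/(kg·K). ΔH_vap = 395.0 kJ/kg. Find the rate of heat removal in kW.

Q_c = 88.5 kW

vapour 174→118 °C: -62.16 kJ/kg
condensation at 118 °C: -395 kJ/kg
Δh = -62.16 + -395 = -457.16 kJ/kg
Q = ṁ·Δh = 11.61 kg/min × -457.16 kJ/kg = -5307.6 kJ/min
|Q| = 88.46 kW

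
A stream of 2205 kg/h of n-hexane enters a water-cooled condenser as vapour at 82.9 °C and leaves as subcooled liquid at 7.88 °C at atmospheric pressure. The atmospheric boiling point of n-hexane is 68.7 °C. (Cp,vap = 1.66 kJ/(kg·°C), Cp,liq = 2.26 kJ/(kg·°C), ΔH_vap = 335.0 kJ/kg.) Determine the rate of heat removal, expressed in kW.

vapour 82.9→68.7 °C: -23.572 kJ/kg
condensation at 68.7 °C: -335 kJ/kg
liquid 68.7→7.88 °C: -137.45 kJ/kg
Δh = -23.572 + -335 + -137.45 = -496.03 kJ/kg
Q = ṁ·Δh = 2205 kg/h × -496.03 kJ/kg = -1.0937e+06 kJ/h
|Q| = 303.82 kW

Q_c = 304 kW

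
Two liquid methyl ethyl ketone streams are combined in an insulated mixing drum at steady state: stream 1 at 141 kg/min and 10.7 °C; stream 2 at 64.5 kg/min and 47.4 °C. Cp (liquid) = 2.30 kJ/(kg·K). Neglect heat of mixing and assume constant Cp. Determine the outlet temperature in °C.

T_out = 22.2 °C

No heat crosses the boundary, so H_out = H_in.
T_out = Σ ṁᵢCp,ᵢTᵢ / Σ ṁᵢCp,ᵢ
      = 10502 / 472.65 = 22.219 °C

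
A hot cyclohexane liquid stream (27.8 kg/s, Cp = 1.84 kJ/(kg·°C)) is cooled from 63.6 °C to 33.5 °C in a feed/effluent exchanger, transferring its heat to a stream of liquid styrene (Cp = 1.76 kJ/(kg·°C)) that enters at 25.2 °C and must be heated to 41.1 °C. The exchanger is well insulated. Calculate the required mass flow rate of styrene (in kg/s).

Heat released by hot stream: Q = 27.8 × 1.84 × (63.6 − 33.5) = 1539.7 kJ/s
Energy balance on cold side (adiabatic exchanger): Q = ṁ_c·Cp_c·(T_c,out − T_c,in)
ṁ_c = 1539.7 / [1.76 × (41.1 − 25.2)] = 55.02 kg/s

ṁ_c = 55.0 kg/s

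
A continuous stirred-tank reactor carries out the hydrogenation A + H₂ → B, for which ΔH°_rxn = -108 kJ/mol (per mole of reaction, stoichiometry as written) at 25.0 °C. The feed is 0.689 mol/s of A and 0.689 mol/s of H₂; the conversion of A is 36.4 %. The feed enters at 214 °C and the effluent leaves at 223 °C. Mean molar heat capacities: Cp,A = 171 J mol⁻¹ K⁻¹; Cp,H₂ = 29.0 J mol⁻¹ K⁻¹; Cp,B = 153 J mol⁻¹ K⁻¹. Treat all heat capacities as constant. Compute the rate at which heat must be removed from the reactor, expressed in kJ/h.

Q_out = 101000 kJ/h

Extent of reaction ξ = 0.364 × 0.689 = 0.2508 mol/s
Reaction term: ξ·ΔH°_rxn = 0.2508 × -108 = -27.086 kJ/s
Sensible, feed 214→25 °C: -26.044 kJ/s
Outlet flows (mol/s): A 0.4382, H₂ 0.4382, B 0.2508
Sensible, products 25→223 °C: 24.95 kJ/s
Q = ΔH = -28.18 kJ/s = -28.18 kW
Heat removed = 101450 kJ/h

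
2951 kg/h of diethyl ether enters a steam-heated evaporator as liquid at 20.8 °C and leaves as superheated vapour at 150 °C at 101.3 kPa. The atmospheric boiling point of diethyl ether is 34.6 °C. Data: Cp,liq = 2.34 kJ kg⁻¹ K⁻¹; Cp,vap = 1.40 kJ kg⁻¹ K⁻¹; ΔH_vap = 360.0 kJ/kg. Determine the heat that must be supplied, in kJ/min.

Q = 27200 kJ/min

liquid 20.8→34.6 °C: 32.292 kJ/kg
vaporisation at 34.6 °C: 360 kJ/kg
vapour 34.6→150 °C: 161.56 kJ/kg
Δh = 32.292 + 360 + 161.56 = 553.85 kJ/kg
Q = ṁ·Δh = 2951 kg/h × 553.85 kJ/kg = 1.6344e+06 kJ/h
|Q| = 454 kW = 27240 kJ/min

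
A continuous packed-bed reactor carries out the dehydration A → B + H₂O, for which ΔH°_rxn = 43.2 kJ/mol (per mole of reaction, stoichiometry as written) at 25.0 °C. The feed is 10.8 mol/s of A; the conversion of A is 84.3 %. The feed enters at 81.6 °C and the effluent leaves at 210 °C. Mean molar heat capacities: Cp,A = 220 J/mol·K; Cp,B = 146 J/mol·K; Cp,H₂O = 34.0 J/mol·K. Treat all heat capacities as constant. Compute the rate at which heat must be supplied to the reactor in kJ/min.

Q_in = 37900 kJ/min

Extent of reaction ξ = 0.843 × 10.8 = 9.1044 mol/s
Reaction term: ξ·ΔH°_rxn = 9.1044 × 43.2 = 393.31 kJ/s
Sensible, feed 81.6→25 °C: -134.48 kJ/s
Outlet flows (mol/s): A 1.6956, B 9.1044, H₂O 9.1044
Sensible, products 25→210 °C: 372.19 kJ/s
Q = ΔH = 631.02 kJ/s = 631.02 kW
Heat supplied = 37861 kJ/min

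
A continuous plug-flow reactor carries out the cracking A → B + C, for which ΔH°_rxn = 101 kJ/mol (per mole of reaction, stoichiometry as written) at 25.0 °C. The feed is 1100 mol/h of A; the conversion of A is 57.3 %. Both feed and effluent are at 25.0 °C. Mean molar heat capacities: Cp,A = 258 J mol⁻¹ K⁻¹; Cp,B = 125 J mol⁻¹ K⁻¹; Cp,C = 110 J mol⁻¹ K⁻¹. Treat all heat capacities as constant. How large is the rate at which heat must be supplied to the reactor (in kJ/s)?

Extent of reaction ξ = 0.573 × 1100 = 630.3 mol/h
Reaction term: ξ·ΔH°_rxn = 630.3 × 101 = 63660 kJ/h
Q = ΔH = 63660 kJ/h = 17.683 kW
Heat supplied = 17.683 kJ/s

Q_in = 17.7 kJ/s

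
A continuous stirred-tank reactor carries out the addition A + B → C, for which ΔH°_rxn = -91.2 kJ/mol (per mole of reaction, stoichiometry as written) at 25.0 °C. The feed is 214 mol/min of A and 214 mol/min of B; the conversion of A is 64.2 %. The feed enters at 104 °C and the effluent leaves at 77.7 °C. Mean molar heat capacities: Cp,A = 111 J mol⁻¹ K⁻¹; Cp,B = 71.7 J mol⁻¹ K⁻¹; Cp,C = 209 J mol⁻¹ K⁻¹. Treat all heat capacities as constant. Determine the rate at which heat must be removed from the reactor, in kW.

Q_out = 223 kW

Extent of reaction ξ = 0.642 × 214 = 137.39 mol/min
Reaction term: ξ·ΔH°_rxn = 137.39 × -91.2 = -12530 kJ/min
Sensible, feed 104→25 °C: -3088.7 kJ/min
Outlet flows (mol/min): A 76.612, B 76.612, C 137.39
Sensible, products 25→77.7 °C: 2250.9 kJ/min
Q = ΔH = -13368 kJ/min = -222.79 kW
Heat removed = 222.79 kW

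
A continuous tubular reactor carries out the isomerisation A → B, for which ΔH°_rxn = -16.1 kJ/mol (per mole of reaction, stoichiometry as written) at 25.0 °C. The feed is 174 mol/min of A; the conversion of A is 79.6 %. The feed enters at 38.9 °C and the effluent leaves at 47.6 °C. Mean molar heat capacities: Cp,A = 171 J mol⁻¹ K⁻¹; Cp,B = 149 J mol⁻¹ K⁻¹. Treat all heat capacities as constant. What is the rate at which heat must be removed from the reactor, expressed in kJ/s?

Q_out = 34.0 kJ/s

Extent of reaction ξ = 0.796 × 174 = 138.5 mol/min
Reaction term: ξ·ΔH°_rxn = 138.5 × -16.1 = -2229.9 kJ/min
Sensible, feed 38.9→25 °C: -413.58 kJ/min
Outlet flows (mol/min): A 35.496, B 138.5
Sensible, products 25→47.6 °C: 603.58 kJ/min
Q = ΔH = -2039.9 kJ/min = -33.999 kW
Heat removed = 33.999 kJ/s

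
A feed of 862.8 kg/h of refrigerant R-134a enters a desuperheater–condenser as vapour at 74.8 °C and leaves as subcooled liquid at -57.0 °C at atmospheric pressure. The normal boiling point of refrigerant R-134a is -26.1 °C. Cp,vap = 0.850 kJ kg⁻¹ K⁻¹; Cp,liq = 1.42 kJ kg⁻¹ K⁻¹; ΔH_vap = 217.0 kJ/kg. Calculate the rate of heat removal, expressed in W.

vapour 74.8→-26.1 °C: -85.765 kJ/kg
condensation at -26.1 °C: -217 kJ/kg
liquid -26.1→-57.0 °C: -43.878 kJ/kg
Δh = -85.765 + -217 + -43.878 = -346.64 kJ/kg
Q = ṁ·Δh = 862.8 kg/h × -346.64 kJ/kg = -299080 kJ/h
|Q| = 83.079 kW = 83079 W

Q_c = 83100 W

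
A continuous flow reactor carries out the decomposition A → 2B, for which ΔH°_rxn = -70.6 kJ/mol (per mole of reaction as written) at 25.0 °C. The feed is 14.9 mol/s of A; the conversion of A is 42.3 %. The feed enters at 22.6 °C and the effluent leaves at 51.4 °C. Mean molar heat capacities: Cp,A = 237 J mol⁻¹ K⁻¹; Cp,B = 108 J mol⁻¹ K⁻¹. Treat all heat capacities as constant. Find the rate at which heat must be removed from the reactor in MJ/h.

Extent of reaction ξ = 0.423 × 14.9 = 6.3027 mol/s
Reaction term: ξ·ΔH°_rxn = 6.3027 × -70.6 = -444.97 kJ/s
Sensible, feed 22.6→25 °C: 8.4751 kJ/s
Outlet flows (mol/s): A 8.5973, B 12.605
Sensible, products 25→51.4 °C: 89.732 kJ/s
Q = ΔH = -346.76 kJ/s = -346.76 kW
Heat removed = 1248.3 MJ/h

Q_out = 1250 MJ/h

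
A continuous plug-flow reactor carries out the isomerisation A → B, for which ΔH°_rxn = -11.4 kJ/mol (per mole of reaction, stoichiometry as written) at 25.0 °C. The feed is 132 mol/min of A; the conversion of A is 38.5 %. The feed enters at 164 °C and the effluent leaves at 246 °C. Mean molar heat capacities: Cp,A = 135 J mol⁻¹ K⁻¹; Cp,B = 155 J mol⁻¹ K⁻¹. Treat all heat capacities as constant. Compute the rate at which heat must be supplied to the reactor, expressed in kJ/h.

Extent of reaction ξ = 0.385 × 132 = 50.82 mol/min
Reaction term: ξ·ΔH°_rxn = 50.82 × -11.4 = -579.35 kJ/min
Sensible, feed 164→25 °C: -2477 kJ/min
Outlet flows (mol/min): A 81.18, B 50.82
Sensible, products 25→246 °C: 4162.8 kJ/min
Q = ΔH = 1106.5 kJ/min = 18.442 kW
Heat supplied = 66391 kJ/h

Q_in = 66400 kJ/h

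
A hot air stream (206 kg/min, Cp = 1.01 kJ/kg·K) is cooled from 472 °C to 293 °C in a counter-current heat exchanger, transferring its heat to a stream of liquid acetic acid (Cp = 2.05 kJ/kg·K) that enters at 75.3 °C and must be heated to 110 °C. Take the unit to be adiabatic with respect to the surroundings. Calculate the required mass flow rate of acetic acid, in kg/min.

Heat released by hot stream: Q = 206 × 1.01 × (472 − 293) = 37243 kJ/min
Energy balance on cold side (adiabatic exchanger): Q = ṁ_c·Cp_c·(T_c,out − T_c,in)
ṁ_c = 37243 / [2.05 × (110 − 75.3)] = 523.55 kg/min

ṁ_c = 524 kg/min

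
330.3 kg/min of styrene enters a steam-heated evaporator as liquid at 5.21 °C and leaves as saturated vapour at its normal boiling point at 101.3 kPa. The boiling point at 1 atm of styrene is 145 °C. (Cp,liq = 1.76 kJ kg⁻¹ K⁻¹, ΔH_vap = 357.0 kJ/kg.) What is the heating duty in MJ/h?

liquid 5.21→145 °C: 246.03 kJ/kg
vaporisation at 145 °C: 357 kJ/kg
Δh = 246.03 + 357 = 603.03 kJ/kg
Q = ṁ·Δh = 330.3 kg/min × 603.03 kJ/kg = 199180 kJ/min
|Q| = 3319.7 kW = 11951 MJ/h

Q = 12000 MJ/h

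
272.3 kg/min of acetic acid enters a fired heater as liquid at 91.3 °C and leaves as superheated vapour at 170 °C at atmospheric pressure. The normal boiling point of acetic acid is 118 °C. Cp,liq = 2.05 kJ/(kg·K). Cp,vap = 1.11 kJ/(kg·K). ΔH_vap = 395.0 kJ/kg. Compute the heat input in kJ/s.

Q = 2300 kJ/s

liquid 91.3→118 °C: 54.735 kJ/kg
vaporisation at 118 °C: 395 kJ/kg
vapour 118→170 °C: 57.72 kJ/kg
Δh = 54.735 + 395 + 57.72 = 507.45 kJ/kg
Q = ṁ·Δh = 272.3 kg/min × 507.45 kJ/kg = 138180 kJ/min
|Q| = 2303 kW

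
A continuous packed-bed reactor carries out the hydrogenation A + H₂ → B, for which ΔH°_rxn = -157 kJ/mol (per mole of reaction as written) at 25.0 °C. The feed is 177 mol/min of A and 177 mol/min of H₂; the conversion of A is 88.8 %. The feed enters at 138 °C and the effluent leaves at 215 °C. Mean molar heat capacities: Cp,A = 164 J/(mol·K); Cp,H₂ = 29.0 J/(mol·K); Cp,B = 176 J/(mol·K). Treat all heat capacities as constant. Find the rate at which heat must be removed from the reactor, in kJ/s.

Extent of reaction ξ = 0.888 × 177 = 157.18 mol/min
Reaction term: ξ·ΔH°_rxn = 157.18 × -157 = -24677 kJ/min
Sensible, feed 138→25 °C: -3860.2 kJ/min
Outlet flows (mol/min): A 19.824, H₂ 19.824, B 157.18
Sensible, products 25→215 °C: 5982.9 kJ/min
Q = ΔH = -22554 kJ/min = -375.9 kW
Heat removed = 375.9 kJ/s

Q_out = 376 kJ/s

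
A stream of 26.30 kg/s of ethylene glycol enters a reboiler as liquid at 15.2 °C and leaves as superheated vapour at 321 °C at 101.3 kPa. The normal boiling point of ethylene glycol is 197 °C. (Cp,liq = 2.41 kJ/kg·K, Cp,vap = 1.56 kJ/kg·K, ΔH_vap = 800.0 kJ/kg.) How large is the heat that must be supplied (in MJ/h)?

Q = 136000 MJ/h

liquid 15.2→197 °C: 438.14 kJ/kg
vaporisation at 197 °C: 800 kJ/kg
vapour 197→321 °C: 193.44 kJ/kg
Δh = 438.14 + 800 + 193.44 = 1431.6 kJ/kg
Q = ṁ·Δh = 26.30 kg/s × 1431.6 kJ/kg = 37651 kJ/s
|Q| = 37651 kW = 135540 MJ/h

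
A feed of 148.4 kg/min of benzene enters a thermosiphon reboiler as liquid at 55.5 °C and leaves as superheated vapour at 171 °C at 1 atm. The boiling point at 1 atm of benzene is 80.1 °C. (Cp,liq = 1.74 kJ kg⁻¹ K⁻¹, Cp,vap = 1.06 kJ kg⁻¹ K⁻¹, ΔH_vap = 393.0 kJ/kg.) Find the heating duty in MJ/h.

liquid 55.5→80.1 °C: 42.804 kJ/kg
vaporisation at 80.1 °C: 393 kJ/kg
vapour 80.1→171 °C: 96.354 kJ/kg
Δh = 42.804 + 393 + 96.354 = 532.16 kJ/kg
Q = ṁ·Δh = 148.4 kg/min × 532.16 kJ/kg = 78972 kJ/min
|Q| = 1316.2 kW = 4738.3 MJ/h

Q = 4740 MJ/h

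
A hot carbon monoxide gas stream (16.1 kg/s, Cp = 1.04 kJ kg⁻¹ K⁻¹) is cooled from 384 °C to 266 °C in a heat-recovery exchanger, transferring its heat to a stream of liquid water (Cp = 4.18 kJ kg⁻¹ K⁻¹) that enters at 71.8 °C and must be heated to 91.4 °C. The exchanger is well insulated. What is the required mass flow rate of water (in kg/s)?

Heat released by hot stream: Q = 16.1 × 1.04 × (384 − 266) = 1975.8 kJ/s
Energy balance on cold side (adiabatic exchanger): Q = ṁ_c·Cp_c·(T_c,out − T_c,in)
ṁ_c = 1975.8 / [4.18 × (91.4 − 71.8)] = 24.116 kg/s

ṁ_c = 24.1 kg/s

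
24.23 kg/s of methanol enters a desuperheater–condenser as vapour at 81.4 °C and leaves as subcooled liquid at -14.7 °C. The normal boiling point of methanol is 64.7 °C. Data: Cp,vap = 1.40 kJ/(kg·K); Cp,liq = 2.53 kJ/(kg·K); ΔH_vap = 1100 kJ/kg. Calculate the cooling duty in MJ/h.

vapour 81.4→64.7 °C: -23.38 kJ/kg
condensation at 64.7 °C: -1100 kJ/kg
liquid 64.7→-14.7 °C: -200.88 kJ/kg
Δh = -23.38 + -1100 + -200.88 = -1324.3 kJ/kg
Q = ṁ·Δh = 24.23 kg/s × -1324.3 kJ/kg = -32087 kJ/s
|Q| = 32087 kW = 115510 MJ/h

Q_c = 116000 MJ/h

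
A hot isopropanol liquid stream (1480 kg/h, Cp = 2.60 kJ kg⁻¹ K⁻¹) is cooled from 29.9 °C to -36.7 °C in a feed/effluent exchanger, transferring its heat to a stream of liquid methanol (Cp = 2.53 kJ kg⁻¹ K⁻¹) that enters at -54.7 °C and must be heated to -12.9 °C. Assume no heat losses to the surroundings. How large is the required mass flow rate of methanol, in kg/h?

Heat released by hot stream: Q = 1480 × 2.60 × (29.9 − -36.7) = 256280 kJ/h
Energy balance on cold side (adiabatic exchanger): Q = ṁ_c·Cp_c·(T_c,out − T_c,in)
ṁ_c = 256280 / [2.53 × (-12.9 − -54.7)] = 2423.3 kg/h

ṁ_c = 2420 kg/h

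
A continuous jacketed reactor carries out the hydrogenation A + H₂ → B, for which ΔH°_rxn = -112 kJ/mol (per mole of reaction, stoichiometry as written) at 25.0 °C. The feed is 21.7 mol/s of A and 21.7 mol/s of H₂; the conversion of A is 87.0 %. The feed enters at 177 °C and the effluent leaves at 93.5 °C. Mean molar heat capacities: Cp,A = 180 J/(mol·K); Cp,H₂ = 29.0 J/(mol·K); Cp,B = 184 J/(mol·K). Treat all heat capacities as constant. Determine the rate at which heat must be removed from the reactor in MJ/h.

Extent of reaction ξ = 0.870 × 21.7 = 18.879 mol/s
Reaction term: ξ·ΔH°_rxn = 18.879 × -112 = -2114.4 kJ/s
Sensible, feed 177→25 °C: -689.37 kJ/s
Outlet flows (mol/s): A 2.821, H₂ 2.821, B 18.879
Sensible, products 25→93.5 °C: 278.34 kJ/s
Q = ΔH = -2525.5 kJ/s = -2525.5 kW
Heat removed = 9091.7 MJ/h

Q_out = 9090 MJ/h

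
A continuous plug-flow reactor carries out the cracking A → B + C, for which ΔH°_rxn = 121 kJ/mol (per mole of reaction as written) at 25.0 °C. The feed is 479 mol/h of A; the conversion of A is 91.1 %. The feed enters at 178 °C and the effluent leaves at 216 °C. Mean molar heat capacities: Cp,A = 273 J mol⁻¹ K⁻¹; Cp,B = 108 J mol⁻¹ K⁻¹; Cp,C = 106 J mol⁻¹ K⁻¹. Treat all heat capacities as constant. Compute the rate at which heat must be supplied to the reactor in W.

Extent of reaction ξ = 0.911 × 479 = 436.37 mol/h
Reaction term: ξ·ΔH°_rxn = 436.37 × 121 = 52801 kJ/h
Sensible, feed 178→25 °C: -20007 kJ/h
Outlet flows (mol/h): A 42.631, B 436.37, C 436.37
Sensible, products 25→216 °C: 20059 kJ/h
Q = ΔH = 52852 kJ/h = 14.681 kW
Heat supplied = 14681 W

Q_in = 14700 W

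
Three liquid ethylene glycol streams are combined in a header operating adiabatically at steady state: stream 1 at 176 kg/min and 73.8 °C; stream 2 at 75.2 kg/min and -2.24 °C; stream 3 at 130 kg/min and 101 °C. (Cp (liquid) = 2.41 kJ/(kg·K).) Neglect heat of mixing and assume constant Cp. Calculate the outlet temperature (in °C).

Energy balance with Q = 0: Σ ṁᵢCp,ᵢ(T_out − Tᵢ) = 0
T_out = Σ ṁᵢCp,ᵢTᵢ / Σ ṁᵢCp,ᵢ
      = 62540 / 918.69 = 68.075 °C

T_out = 68.1 °C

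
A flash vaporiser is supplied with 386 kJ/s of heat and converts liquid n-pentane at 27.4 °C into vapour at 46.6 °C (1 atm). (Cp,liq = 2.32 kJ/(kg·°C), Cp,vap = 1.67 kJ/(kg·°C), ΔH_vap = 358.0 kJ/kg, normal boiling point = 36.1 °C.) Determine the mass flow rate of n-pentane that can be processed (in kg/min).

Δh = 2.32×(36.1−27.4) + 358.0 + 1.67×(46.6−36.1) = 395.72 kJ/kg
Q = 386 kJ/s = 386 kJ/s = 23160 kJ/min
ṁ = Q/Δh = 23160 / 395.72 = 58.526 kg/min

ṁ = 58.5 kg/min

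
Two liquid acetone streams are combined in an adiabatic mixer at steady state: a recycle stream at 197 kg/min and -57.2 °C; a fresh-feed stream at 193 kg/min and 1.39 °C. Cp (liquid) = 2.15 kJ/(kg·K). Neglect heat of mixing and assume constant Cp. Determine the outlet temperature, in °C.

T_out = -28.2 °C

No heat crosses the boundary, so H_out = H_in.
T_out = Σ ṁᵢCp,ᵢTᵢ / Σ ṁᵢCp,ᵢ
      = -23650 / 838.5 = -28.205 °C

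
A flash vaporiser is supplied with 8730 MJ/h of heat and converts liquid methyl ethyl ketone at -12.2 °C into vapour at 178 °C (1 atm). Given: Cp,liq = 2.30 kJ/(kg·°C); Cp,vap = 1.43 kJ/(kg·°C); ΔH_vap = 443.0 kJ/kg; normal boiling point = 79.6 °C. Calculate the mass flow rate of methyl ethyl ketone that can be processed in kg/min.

ṁ = 183 kg/min

Δh = 2.30×(79.6−-12.2) + 443.0 + 1.43×(178−79.6) = 794.85 kJ/kg
Q = 8730 MJ/h = 2425 kJ/s = 145500 kJ/min
ṁ = Q/Δh = 145500 / 794.85 = 183.05 kg/min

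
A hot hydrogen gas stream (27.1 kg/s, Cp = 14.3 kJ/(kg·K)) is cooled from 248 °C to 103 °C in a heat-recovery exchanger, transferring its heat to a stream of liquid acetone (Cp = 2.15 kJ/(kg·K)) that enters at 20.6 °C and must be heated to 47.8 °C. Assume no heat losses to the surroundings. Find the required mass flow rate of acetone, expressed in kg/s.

ṁ_c = 961 kg/s

Heat released by hot stream: Q = 27.1 × 14.3 × (248 − 103) = 56192 kJ/s
Energy balance on cold side (adiabatic exchanger): Q = ṁ_c·Cp_c·(T_c,out − T_c,in)
ṁ_c = 56192 / [2.15 × (47.8 − 20.6)] = 960.87 kg/s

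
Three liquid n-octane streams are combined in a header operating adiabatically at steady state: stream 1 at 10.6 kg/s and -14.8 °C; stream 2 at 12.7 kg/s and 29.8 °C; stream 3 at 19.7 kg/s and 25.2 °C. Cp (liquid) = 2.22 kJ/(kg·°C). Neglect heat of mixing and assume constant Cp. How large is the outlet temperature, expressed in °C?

Adiabatic, steady state ⇒ Σ ṁᵢCp,ᵢ(T_out − Tᵢ) = 0
Σ ṁᵢCp,ᵢTᵢ = 10.6×2.22×-14.8 + 12.7×2.22×29.8 + 19.7×2.22×25.2 = 1594
Σ ṁᵢCp,ᵢ = 10.6×2.22 + 12.7×2.22 + 19.7×2.22 = 95.46
T_out = 1594 / 95.46 = 16.698 °C

T_out = 16.7 °C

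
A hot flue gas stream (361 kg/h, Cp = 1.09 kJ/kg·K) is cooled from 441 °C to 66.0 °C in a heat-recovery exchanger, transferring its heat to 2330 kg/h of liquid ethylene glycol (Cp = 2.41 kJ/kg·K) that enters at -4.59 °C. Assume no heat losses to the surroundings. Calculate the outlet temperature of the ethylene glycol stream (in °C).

Heat released by hot stream: Q = 361 × 1.09 × (441 − 66.0) = 147560 kJ/h
Energy balance on cold side (adiabatic exchanger): Q = ṁ_c·Cp_c·(T_c,out − T_c,in)
T_c,out = -4.59 + 147560/(2330 × 2.41) = 21.688 °C

T_c,out = 21.7 °C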